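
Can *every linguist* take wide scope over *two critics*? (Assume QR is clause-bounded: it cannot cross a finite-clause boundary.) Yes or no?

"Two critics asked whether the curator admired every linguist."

No

*every linguist* occurs within the embedded question *whether the curator admired every linguist*.
Embedded wh-clauses are opaque for QR, so the quantifier stays inside the question.
So *every linguist* cannot raise high enough to outscope *two critics*; only the surface ordering *two critics* > *every linguist* is available.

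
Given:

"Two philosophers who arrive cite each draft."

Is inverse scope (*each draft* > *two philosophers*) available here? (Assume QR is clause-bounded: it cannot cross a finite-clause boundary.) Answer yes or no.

Although the sentence contains a relative clause (*who arrive*), *each draft* is outside it, in the matrix VP.
Clause-internal QR can adjoin the lower DP above the subject, yielding the inverse reading.

Yes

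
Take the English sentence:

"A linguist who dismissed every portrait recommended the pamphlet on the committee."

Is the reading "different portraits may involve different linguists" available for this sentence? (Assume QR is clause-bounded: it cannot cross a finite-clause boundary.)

This is the *every portrait* > *a linguist* reading.
The DP *every portrait* is contained in the relative clause *who dismissed every portrait*.
Relative clauses are scope islands: a quantifier cannot QR out of a relative clause to take scope in the matrix clause.
So the wide-scope reading for *every portrait* is blocked.

No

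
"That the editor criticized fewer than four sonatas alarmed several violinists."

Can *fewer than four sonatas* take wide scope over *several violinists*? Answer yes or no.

*fewer than four sonatas* is embedded in the sentential subject *that the editor criticized fewer than four sonatas*.
The Sentential Subject Constraint rules out raising the quantifier out of the that-clause subject.
There is no licit LF on which *fewer than four sonatas* c-commands *several violinists*.

No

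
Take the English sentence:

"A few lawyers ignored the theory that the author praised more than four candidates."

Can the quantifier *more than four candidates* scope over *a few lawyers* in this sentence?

The target quantifier *more than four candidates* is part of the complex NP *the theory that the author praised more than four candidates*.
Noun-complement clauses are scope islands (the Complex NP Constraint): a quantifier inside one cannot scope into the matrix.
The inverse ordering *more than four candidates* > *a few lawyers* is therefore underivable.

No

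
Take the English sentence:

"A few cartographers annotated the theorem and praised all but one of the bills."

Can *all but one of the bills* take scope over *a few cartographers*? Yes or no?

No

The DP *all but one of the bills* is contained in one conjunct of the coordinate structure (*praised all but one of the bills*).
Asymmetric QR out of one conjunct violates the Coordinate Structure Constraint.
*all but one of the bills* > *a few cartographers* would require crossing that boundary, which is illicit.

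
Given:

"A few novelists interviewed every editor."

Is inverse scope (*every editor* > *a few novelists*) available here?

Both DPs are arguments of the same predicate; there is no clause or island boundary between them.
Nothing blocks QR of the lower DP to a position above the higher one, so inverse scope is available.

Yes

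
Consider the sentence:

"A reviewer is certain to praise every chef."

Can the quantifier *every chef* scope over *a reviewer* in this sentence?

Yes

*every chef* is inside a raising infinitive, which is transparent to QR (no CP barrier), so it behaves as a matrix argument.
Ordinary QR to a clause-peripheral position gives the wide-scope LF for the lower DP.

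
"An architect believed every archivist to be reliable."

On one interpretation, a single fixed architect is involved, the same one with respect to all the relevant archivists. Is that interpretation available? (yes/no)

Yes

This is the *an architect* > *every archivist* reading.
Surface scope (*an architect* > *every archivist*) is always derivable; islands only block QR, not in-situ interpretation.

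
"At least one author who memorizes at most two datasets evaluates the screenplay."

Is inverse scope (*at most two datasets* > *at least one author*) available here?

*at most two datasets* occurs within the relative clause *who memorizes at most two datasets*.
The relative clause forms an island for QR, so the quantifier is confined to the head noun's restrictor.
So the wide-scope reading for *at most two datasets* is blocked.
(Only the surface reading survives: one fixed author with respect to all the relevant datasets.)

No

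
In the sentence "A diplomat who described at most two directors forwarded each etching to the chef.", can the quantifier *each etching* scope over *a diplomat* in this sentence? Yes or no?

The relative clause *who described at most two directors* modifies *a diplomat*, but *each etching* is not inside that relative clause — it is an argument of the matrix verb.
Since no island is crossed, the inverse ordering is licensed alongside surface scope.

Yes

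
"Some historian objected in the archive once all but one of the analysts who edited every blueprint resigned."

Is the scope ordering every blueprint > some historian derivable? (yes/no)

No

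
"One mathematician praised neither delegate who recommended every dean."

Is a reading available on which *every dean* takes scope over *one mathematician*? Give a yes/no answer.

No

*every dean* is embedded in the relative clause *who recommended every dean* modifying *neither delegate*.
A relative clause is a scope island — quantifier raising cannot cross its boundary.
Hence only narrow scope for *every dean* (under *one mathematician*) survives.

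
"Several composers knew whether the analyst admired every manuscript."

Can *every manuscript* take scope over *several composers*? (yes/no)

No

*every manuscript* is embedded in the embedded question *whether the analyst admired every manuscript*.
Embedded wh-clauses are opaque for QR, so the quantifier stays inside the question.
*every manuscript* is confined to the island and cannot take scope over *several composers*.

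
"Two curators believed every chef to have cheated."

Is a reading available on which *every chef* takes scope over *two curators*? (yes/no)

*every chef* is an ECM subject; ECM complements are not islands, and the embedded quantifier may take matrix scope.
Since no island is crossed, the inverse ordering is licensed alongside surface scope.
The sentence is scopally ambiguous between *two curators* > *every chef* and *every chef* > *two curators*.

Yes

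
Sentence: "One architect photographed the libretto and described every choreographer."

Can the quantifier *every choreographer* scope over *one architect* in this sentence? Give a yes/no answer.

No

*every choreographer* occurs within one conjunct of the coordinate structure (*described every choreographer*).
QR out of a conjunct would have to apply non-ATB, which the CSC forbids.
Hence only narrow scope for *every choreographer* (under *one architect*) survives.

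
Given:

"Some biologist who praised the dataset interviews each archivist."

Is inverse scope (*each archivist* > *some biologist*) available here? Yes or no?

*each archivist* sits in the matrix clause, not in the relative clause on *some biologist*.
Clause-internal QR can adjoin the lower DP above the subject, yielding the inverse reading.

Yes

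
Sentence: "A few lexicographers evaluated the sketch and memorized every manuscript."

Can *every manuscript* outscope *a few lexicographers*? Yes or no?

No

*every manuscript* occurs within one conjunct of the coordinate structure (*memorized every manuscript*).
Asymmetric QR out of one conjunct violates the Coordinate Structure Constraint.
So *every manuscript* cannot raise high enough to outscope *a few lexicographers*; only the surface ordering *a few lexicographers* > *every manuscript* is available.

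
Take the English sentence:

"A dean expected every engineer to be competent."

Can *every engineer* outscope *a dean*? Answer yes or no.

Yes

*every engineer* is an ECM subject; ECM complements are not islands, and the embedded quantifier may take matrix scope.
Ordinary QR to a clause-peripheral position gives the wide-scope LF for the lower DP.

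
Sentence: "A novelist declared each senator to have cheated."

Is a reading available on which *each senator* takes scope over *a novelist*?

ECM infinitives lack a CP barrier, so *each senator* can QR over the matrix subject *a novelist*.
Nothing blocks QR of the lower DP to a position above the higher one, so inverse scope is available.

Yes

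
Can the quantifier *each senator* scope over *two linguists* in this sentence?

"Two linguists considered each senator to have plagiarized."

Yes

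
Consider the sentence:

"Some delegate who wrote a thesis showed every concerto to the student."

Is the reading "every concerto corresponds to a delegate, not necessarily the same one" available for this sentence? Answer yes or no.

The paraphrase describes the scope ordering *every concerto* > *some delegate*.
*every concerto* is a matrix argument; only *some delegate* is modified by the relative clause *who wrote a thesis*, so the RC island is irrelevant to the target quantifier.
QR within a single clause is free, so the lower quantifier may take scope over the higher one.
Both orderings are possible: *some delegate* > *every concerto* and *every concerto* > *some delegate*.

Yes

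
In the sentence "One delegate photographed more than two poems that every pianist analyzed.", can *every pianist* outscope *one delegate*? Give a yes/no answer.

The target quantifier *every pianist* is part of the relative clause *that every pianist analyzed* modifying *more than two poems*.
QR out of a relative clause is ruled out by the relative-clause island constraint.
So *every pianist* cannot raise high enough to outscope *one delegate*; only the surface ordering *one delegate* > *every pianist* is available.
(Only the surface reading survives: one fixed delegate with respect to all the relevant pianists.)

No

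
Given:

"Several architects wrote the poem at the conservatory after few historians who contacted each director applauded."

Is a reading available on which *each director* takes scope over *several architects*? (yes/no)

No

*each director* occurs within the relative clause *who contacted each director*, which is itself inside the adjunct *after few historians who contacted each director applauded*.
The quantifier would have to escape first the RC and then the adjunct — two independent island violations.
So *each director* cannot raise to a position above *several architects*.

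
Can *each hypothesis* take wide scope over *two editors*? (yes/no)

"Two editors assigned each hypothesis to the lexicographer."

Both DPs are arguments of the same predicate; there is no clause or island boundary between them.
Since no island is crossed, the inverse ordering is licensed alongside surface scope.

Yes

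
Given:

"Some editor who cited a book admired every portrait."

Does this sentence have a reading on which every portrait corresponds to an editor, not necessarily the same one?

The described interpretation is the *every portrait* > *some editor* scoping.
*every portrait* is a matrix argument; only *some editor* is modified by the relative clause *who cited a book*, so the RC island is irrelevant to the target quantifier.
Ordinary QR to a clause-peripheral position gives the wide-scope LF for the lower DP.

Yes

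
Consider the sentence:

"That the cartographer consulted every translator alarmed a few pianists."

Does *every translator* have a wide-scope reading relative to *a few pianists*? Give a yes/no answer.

*every translator* sits inside the sentential subject *that the cartographer consulted every translator*.
Subjects — clausal subjects included — are islands for extraction, and QR is no exception.
The ordering *every translator* > *a few pianists* is therefore underivable.

No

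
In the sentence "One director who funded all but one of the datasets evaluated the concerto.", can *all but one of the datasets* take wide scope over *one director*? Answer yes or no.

No

*all but one of the datasets* sits inside the relative clause *who funded all but one of the datasets*.
Quantifiers inside a relative clause are trapped there; the RC boundary blocks QR.
Hence only narrow scope for *all but one of the datasets* (under *one director*) survives.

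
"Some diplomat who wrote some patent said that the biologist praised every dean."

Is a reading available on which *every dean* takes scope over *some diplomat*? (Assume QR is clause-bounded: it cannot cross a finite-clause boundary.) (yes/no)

*every dean* is embedded in the finite complement clause *that the biologist praised every dean*.
Under clause-bounded QR, a quantifier in an embedded finite clause cannot raise into the matrix clause.
Hence only narrow scope for *every dean* (under *some diplomat*) survives.
(Only the surface reading survives: one fixed diplomat with respect to all the relevant deans.)

No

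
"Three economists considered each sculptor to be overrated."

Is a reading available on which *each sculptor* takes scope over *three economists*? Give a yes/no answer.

Yes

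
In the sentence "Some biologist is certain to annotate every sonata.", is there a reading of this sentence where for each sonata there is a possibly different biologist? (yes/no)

Yes

The described interpretation is the *every sonata* > *some biologist* scoping.
Raising constructions are monoclausal for scope purposes; *every sonata* is not separated from *some biologist* by any island.
QR within a single clause is free, so the lower quantifier may take scope over the higher one.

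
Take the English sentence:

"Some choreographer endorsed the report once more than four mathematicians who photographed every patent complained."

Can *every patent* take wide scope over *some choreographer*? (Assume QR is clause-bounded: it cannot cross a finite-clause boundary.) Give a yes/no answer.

No

*every patent* occurs within the relative clause *who photographed every patent*, which is itself inside the adjunct *once more than four mathematicians who photographed every patent complained*.
Two island boundaries intervene — the relative clause and the adjunct. Either alone would block QR.
The inverse ordering *every patent* > *some choreographer* is therefore underivable.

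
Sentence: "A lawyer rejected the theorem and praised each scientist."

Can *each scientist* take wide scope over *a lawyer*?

No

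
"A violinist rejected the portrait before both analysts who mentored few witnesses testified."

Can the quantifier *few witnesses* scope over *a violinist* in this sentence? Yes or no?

The target quantifier *few witnesses* is part of the relative clause *who mentored few witnesses*, which is itself inside the adjunct *before both analysts who mentored few witnesses testified*.
Two island boundaries intervene — the relative clause and the adjunct. Either alone would block QR.
*few witnesses* is confined to the island and cannot take scope over *a violinist*.
(Only the surface reading survives: one fixed violinist with respect to all the relevant witnesses.)

No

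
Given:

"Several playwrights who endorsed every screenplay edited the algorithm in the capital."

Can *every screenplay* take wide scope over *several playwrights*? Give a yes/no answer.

No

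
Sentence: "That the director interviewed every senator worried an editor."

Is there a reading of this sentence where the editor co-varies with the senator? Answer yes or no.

No

The described interpretation is the *every senator* > *an editor* scoping.
Structurally, *every senator* is inside the sentential subject *that the director interviewed every senator*.
The Sentential Subject Constraint rules out raising the quantifier out of the that-clause subject.
So *every senator* cannot raise to a position above *an editor*.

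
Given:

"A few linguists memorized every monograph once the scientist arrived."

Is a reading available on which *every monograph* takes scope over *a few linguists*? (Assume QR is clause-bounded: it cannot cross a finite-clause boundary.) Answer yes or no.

Yes

*every monograph* is a matrix argument; the adjunct is an island but the target quantifier is outside it.
With no island boundary between them, the object can take inverse scope over the subject via ordinary QR within the clause.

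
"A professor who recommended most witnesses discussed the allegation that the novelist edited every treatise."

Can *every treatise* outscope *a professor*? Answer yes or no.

No

Structurally, *every treatise* is inside the complex NP *the allegation that the novelist edited every treatise*.
Since the clause is the complement of a nominal head, the CNPC blocks scope extraction.
The inverse ordering *every treatise* > *a professor* is therefore underivable.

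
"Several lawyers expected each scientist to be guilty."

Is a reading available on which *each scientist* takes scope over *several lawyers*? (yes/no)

*each scientist* is an ECM subject; ECM complements are not islands, and the embedded quantifier may take matrix scope.
Since no island is crossed, the inverse ordering is licensed alongside surface scope.
So *each scientist* > *several lawyers* is among the available readings.

Yes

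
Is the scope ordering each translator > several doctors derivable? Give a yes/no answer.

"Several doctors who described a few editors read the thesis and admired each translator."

Structurally, *each translator* is inside one conjunct of the coordinate structure (*admired each translator*).
QR out of a conjunct would have to apply non-ATB, which the CSC forbids.
*each translator* is confined to the island and cannot take scope over *several doctors*.

No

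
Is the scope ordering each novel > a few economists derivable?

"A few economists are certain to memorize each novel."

Yes

*each novel* is the object of the infinitival complement of a raising predicate; raising infinitives are transparent for QR, so the two DPs are in effect clausemates.
With no island boundary between them, the object can take inverse scope over the subject via ordinary QR within the clause.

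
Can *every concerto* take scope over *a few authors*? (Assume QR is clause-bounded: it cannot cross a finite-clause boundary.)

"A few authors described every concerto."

*a few authors* and *every concerto* are co-arguments of the matrix verb, with nothing but a clause-internal boundary between them.
No island intervenes, so both surface and inverse scope are derivable.
Both orderings are possible: *a few authors* > *every concerto* and *every concerto* > *a few authors*.

Yes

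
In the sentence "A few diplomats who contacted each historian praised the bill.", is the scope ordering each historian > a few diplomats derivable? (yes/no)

*each historian* is embedded in the relative clause *who contacted each historian*.
The relative clause forms an island for QR, so the quantifier is confined to the head noun's restrictor.
*each historian* > *a few diplomats* would require crossing that boundary, which is illicit.

No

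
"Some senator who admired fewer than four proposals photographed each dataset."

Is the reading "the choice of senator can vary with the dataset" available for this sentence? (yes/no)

Yes

This is the *each dataset* > *some senator* reading.
The RC *who admired fewer than four proposals* is an island, but *each dataset* is not inside it — it is the matrix object, a clausemate of *some senator*.
With no island boundary between them, the object can take inverse scope over the subject via ordinary QR within the clause.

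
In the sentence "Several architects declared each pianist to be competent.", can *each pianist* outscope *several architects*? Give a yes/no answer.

The ECM infinitive is scope-transparent — *each pianist* is free to raise above *several architects*.
Ordinary QR to a clause-peripheral position gives the wide-scope LF for the lower DP.

Yes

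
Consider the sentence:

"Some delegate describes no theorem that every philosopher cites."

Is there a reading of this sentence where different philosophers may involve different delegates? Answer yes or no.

This is the *every philosopher* > *some delegate* reading.
The target quantifier *every philosopher* is part of the relative clause *that every philosopher cites* modifying *no theorem*.
QR out of a relative clause is ruled out by the relative-clause island constraint.
So the wide-scope reading for *every philosopher* is blocked.

No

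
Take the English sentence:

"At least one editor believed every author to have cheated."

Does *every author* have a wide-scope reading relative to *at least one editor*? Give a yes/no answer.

ECM infinitives lack a CP barrier, so *every author* can QR over the matrix subject *at least one editor*.
With no island boundary between them, the object can take inverse scope over the subject via ordinary QR within the clause.

Yes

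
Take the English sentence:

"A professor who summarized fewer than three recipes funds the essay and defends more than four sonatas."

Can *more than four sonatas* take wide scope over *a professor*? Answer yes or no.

*more than four sonatas* occurs within one conjunct of the coordinate structure (*defends more than four sonatas*).
Asymmetric QR out of one conjunct violates the Coordinate Structure Constraint.
So the wide-scope reading for *more than four sonatas* is blocked.

No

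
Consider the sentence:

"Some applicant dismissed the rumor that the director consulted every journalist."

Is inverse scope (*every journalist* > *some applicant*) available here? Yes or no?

*every journalist* occurs within the complex NP *the rumor that the director consulted every journalist*.
Noun-complement clauses are scope islands (the Complex NP Constraint): a quantifier inside one cannot scope into the matrix.
So *every journalist* cannot raise high enough to outscope *some applicant*; only the surface ordering *some applicant* > *every journalist* is available.
(Only the surface reading survives: one fixed applicant with respect to all the relevant journalists.)

No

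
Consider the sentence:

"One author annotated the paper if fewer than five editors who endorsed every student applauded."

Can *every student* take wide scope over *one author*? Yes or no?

Structurally, *every student* is inside the relative clause *who endorsed every student*, which is itself inside the adjunct *if fewer than five editors who endorsed every student applauded*.
The quantifier would have to escape first the RC and then the adjunct — two independent island violations.
So *every student* cannot raise to a position above *one author*.

No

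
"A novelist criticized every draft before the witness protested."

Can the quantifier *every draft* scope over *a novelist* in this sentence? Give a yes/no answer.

Yes

Neither queried DP is inside the adjunct, so the adjunct-island constraint does not apply.
Ordinary QR to a clause-peripheral position gives the wide-scope LF for the lower DP.
So *every draft* > *a novelist* is among the available readings.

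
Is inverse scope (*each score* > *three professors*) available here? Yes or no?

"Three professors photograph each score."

Both DPs are arguments of the same predicate; there is no clause or island boundary between them.
Clause-internal QR can adjoin the lower DP above the subject, yielding the inverse reading.
So *each score* > *three professors* is among the available readings.

Yes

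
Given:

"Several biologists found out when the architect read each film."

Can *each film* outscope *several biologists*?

The DP *each film* is contained in the embedded question *when the architect read each film*.
QR across an interrogative CP boundary is ruled out as a wh-island violation.
Hence only narrow scope for *each film* (under *several biologists*) survives.

No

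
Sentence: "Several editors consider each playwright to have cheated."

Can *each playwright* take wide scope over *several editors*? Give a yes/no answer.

Yes

*each playwright* is the subject of an ECM infinitive — the infinitival complement of an ECM verb is not a scope island, so *each playwright* can raise into the matrix clause.
No island intervenes, so both surface and inverse scope are derivable.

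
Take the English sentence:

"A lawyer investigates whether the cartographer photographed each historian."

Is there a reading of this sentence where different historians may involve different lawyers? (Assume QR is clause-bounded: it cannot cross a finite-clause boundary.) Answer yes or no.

The paraphrase describes the scope ordering *each historian* > *a lawyer*.
The target quantifier *each historian* is part of the embedded question *whether the cartographer photographed each historian*.
The wh-island constraint blocks QR out of an embedded interrogative.
*each historian* > *a lawyer* would require crossing that boundary, which is illicit.

No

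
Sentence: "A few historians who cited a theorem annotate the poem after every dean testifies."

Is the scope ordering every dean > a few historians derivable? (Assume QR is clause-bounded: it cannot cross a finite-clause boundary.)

The DP *every dean* is contained in the adjunct clause *after every dean testifies*.
Adverbial clauses are not L-marked, so they are barriers for QR — the quantifier cannot escape the adjunct.
So *every dean* cannot raise to a position above *a few historians*.

No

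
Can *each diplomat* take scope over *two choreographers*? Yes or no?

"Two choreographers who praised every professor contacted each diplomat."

Yes

The relative clause *who praised every professor* modifies *two choreographers*, but *each diplomat* is not inside that relative clause — it is an argument of the matrix verb.
With no island boundary between them, the object can take inverse scope over the subject via ordinary QR within the clause.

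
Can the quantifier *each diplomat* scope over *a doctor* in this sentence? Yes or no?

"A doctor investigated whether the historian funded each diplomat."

*each diplomat* sits inside the embedded question *whether the historian funded each diplomat*.
Embedded questions are wh-islands: a quantifier inside an indirect question cannot QR into the matrix clause.
So the wide-scope reading for *each diplomat* is blocked.
(Only the surface reading survives: one fixed doctor with respect to all the relevant diplomats.)

No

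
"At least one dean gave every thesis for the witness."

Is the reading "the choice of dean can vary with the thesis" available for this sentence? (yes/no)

This is the *every thesis* > *at least one dean* reading.
*every thesis* and *at least one dean* are in the same minimal clause.
Ordinary QR to a clause-peripheral position gives the wide-scope LF for the lower DP.

Yes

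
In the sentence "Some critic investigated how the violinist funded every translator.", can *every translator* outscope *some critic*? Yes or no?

No

*every translator* occurs within the embedded question *how the violinist funded every translator*.
An indirect question is a wh-island; the filled [Spec,CP] blocks QR across the CP edge.
*every translator* > *some critic* would require crossing that boundary, which is illicit.
(Only the surface reading survives: one fixed critic with respect to all the relevant translators.)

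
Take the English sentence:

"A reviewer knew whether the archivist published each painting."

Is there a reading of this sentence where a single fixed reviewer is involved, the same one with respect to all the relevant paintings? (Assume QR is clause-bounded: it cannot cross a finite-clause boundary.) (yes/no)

This is the *a reviewer* > *each painting* reading.
That is the surface-scope ordering, which is always one of the available readings — island constraints only ever restrict inverse scope.

Yes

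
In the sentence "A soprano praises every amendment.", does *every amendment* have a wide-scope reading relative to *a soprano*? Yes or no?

Yes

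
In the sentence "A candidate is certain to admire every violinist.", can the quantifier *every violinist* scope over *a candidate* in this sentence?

*every violinist* is the object of the infinitival complement of a raising predicate; raising infinitives are transparent for QR, so the two DPs are in effect clausemates.
QR within a single clause is free, so the lower quantifier may take scope over the higher one.

Yes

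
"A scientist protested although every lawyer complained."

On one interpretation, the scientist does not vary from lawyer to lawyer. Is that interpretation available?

Yes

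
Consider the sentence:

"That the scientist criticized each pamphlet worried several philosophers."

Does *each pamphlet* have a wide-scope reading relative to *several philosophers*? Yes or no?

*each pamphlet* is embedded in the sentential subject *that the scientist criticized each pamphlet*.
Sentential subjects are islands: a quantifier inside the subject clause cannot raise over the matrix predicate.
So *each pamphlet* cannot raise to a position above *several philosophers*.

No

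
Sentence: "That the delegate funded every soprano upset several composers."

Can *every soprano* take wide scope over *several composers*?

*every soprano* sits inside the sentential subject *that the delegate funded every soprano*.
Subjects — clausal subjects included — are islands for extraction, and QR is no exception.
So the wide-scope reading for *every soprano* is blocked.

No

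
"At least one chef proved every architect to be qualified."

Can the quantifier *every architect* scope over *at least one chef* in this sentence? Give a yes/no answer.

Yes

*every architect* is an ECM subject; ECM complements are not islands, and the embedded quantifier may take matrix scope.
Since no island is crossed, the inverse ordering is licensed alongside surface scope.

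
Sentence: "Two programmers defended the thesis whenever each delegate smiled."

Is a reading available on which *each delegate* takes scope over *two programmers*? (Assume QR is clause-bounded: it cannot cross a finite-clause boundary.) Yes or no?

*each delegate* is embedded in the adjunct clause *whenever each delegate smiled*.
Since the clause is an adjunct (not a complement), the Adjunct Condition blocks QR across its edge.
*each delegate* is confined to the island and cannot take scope over *two programmers*.

No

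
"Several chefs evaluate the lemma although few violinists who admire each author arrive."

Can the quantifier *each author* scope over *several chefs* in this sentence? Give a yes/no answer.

No

*each author* sits inside the relative clause *who admire each author*, which is itself inside the adjunct *although few violinists who admire each author arrive*.
Even if one barrier were somehow void, the other would still block QR.
So *each author* cannot raise high enough to outscope *several chefs*; only the surface ordering *several chefs* > *each author* is available.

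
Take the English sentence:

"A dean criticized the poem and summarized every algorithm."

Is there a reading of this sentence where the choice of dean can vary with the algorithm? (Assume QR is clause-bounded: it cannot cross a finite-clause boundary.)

The paraphrase describes the scope ordering *every algorithm* > *a dean*.
*every algorithm* occurs within one conjunct of the coordinate structure (*summarized every algorithm*).
The Coordinate Structure Constraint blocks movement (including QR) out of a single conjunct.
The inverse ordering *every algorithm* > *a dean* is therefore underivable.

No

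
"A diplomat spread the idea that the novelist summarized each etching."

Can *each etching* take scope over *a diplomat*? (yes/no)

*each etching* sits inside the complex NP *the idea that the novelist summarized each etching*.
Since the clause is the complement of a nominal head, the CNPC blocks scope extraction.
So *each etching* cannot raise to a position above *a diplomat*.

No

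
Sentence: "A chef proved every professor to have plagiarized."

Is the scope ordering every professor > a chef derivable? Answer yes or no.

*every professor* is the subject of an ECM infinitive — the infinitival complement of an ECM verb is not a scope island, so *every professor* can raise into the matrix clause.
No island intervenes, so both surface and inverse scope are derivable.

Yes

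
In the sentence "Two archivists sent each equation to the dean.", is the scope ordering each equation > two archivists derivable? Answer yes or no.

Yes

*each equation* and *two archivists* are in the same minimal clause.
No island intervenes, so both surface and inverse scope are derivable.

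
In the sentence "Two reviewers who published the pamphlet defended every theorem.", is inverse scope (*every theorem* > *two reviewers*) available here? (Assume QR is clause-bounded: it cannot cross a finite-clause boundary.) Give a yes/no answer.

Yes

*every theorem* sits in the matrix clause, not in the relative clause on *two reviewers*.
Nothing blocks QR of the lower DP to a position above the higher one, so inverse scope is available.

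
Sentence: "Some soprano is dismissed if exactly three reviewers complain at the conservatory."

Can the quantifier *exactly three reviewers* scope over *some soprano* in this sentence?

No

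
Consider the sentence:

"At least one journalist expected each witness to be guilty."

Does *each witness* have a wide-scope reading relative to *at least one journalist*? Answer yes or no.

Yes

*each witness* is an ECM subject; ECM complements are not islands, and the embedded quantifier may take matrix scope.
Nothing blocks QR of the lower DP to a position above the higher one, so inverse scope is available.
Both orderings are possible: *at least one journalist* > *each witness* and *each witness* > *at least one journalist*.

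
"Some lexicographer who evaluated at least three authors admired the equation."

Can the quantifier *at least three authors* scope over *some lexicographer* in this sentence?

*at least three authors* occurs within the relative clause *who evaluated at least three authors*.
A relative clause is a scope island — quantifier raising cannot cross its boundary.
So the wide-scope reading for *at least three authors* is blocked.

No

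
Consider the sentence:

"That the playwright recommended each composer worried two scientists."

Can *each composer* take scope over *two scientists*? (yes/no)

No

Structurally, *each composer* is inside the sentential subject *that the playwright recommended each composer*.
The subject-island constraint blocks QR out of a clausal subject.
*each composer* > *two scientists* would require crossing that boundary, which is illicit.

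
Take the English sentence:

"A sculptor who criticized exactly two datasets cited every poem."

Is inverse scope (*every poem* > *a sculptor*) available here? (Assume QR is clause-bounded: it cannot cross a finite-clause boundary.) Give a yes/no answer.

The RC *who criticized exactly two datasets* is an island, but *every poem* is not inside it — it is the matrix object, a clausemate of *a sculptor*.
No island intervenes, so both surface and inverse scope are derivable.
The sentence is scopally ambiguous between *a sculptor* > *every poem* and *every poem* > *a sculptor*.

Yes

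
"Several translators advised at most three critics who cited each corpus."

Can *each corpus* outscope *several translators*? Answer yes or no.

No

Structurally, *each corpus* is inside the relative clause *who cited each corpus* modifying *at most three critics*.
The relative clause forms an island for QR, so the quantifier is confined to the head noun's restrictor.
*each corpus* is confined to the island and cannot take scope over *several translators*.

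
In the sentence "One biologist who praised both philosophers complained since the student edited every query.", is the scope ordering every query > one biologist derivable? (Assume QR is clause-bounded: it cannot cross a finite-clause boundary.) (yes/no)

No

The target quantifier *every query* is part of the adjunct clause *since the student edited every query*.
Adjunct clauses are scope islands: a quantifier inside an adjunct cannot raise into the matrix clause.
The inverse ordering *every query* > *one biologist* is therefore underivable.
(Only the surface reading survives: one fixed biologist with respect to all the relevant queries.)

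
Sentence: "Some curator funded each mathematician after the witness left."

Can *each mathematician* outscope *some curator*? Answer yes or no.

Yes

*each mathematician* is a matrix argument; the adjunct is an island but the target quantifier is outside it.
With no island boundary between them, the object can take inverse scope over the subject via ordinary QR within the clause.
Both orderings are possible: *some curator* > *each mathematician* and *each mathematician* > *some curator*.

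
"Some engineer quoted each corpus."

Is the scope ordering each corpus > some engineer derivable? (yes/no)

Yes

*each corpus* and *some engineer* are in the same minimal clause.
Clause-internal QR can adjoin the lower DP above the subject, yielding the inverse reading.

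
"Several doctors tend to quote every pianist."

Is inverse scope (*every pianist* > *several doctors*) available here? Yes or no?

Yes

*every pianist* is inside a raising infinitive, which is transparent to QR (no CP barrier), so it behaves as a matrix argument.
QR within a single clause is free, so the lower quantifier may take scope over the higher one.
Both orderings are possible: *several doctors* > *every pianist* and *every pianist* > *several doctors*.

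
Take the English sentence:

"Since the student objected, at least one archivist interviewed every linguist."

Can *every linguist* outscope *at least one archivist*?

Yes

The adjunct island is irrelevant here — *every linguist* and *at least one archivist* are both in the matrix clause.
With no island boundary between them, the object can take inverse scope over the subject via ordinary QR within the clause.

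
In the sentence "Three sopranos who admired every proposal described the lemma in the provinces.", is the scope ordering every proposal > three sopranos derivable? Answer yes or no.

*every proposal* sits inside the relative clause *who admired every proposal*.
Relative clauses are scope islands: a quantifier cannot QR out of a relative clause to take scope in the matrix clause.
There is no licit LF on which *every proposal* c-commands *three sopranos*.

No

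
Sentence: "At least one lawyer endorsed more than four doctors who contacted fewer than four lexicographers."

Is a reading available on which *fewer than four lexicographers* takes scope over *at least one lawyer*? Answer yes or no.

No

*fewer than four lexicographers* is embedded in the relative clause *who contacted fewer than four lexicographers* modifying *more than four doctors*.
QR out of a relative clause is ruled out by the relative-clause island constraint.
So *fewer than four lexicographers* cannot raise high enough to outscope *at least one lawyer*; only the surface ordering *at least one lawyer* > *fewer than four lexicographers* is available.
(Only the surface reading survives: one fixed lawyer with respect to all the relevant lexicographers.)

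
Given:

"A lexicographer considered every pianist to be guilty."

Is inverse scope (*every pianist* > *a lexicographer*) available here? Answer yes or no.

Yes

The ECM infinitive is scope-transparent — *every pianist* is free to raise above *a lexicographer*.
Clause-internal QR can adjoin the lower DP above the subject, yielding the inverse reading.
The sentence is scopally ambiguous between *a lexicographer* > *every pianist* and *every pianist* > *a lexicographer*.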